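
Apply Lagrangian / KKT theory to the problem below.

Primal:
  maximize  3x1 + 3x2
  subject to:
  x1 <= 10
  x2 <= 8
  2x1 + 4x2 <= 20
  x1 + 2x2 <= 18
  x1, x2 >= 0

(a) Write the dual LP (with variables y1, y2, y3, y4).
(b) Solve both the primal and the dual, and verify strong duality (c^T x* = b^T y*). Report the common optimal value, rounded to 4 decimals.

The standard primal-dual pair for 'max c^T x s.t. A x <= b, x >= 0' is:
  Dual:  min b^T y  s.t.  A^T y >= c,  y >= 0.

So the dual LP is:
  minimize  10y1 + 8y2 + 20y3 + 18y4
  subject to:
    y1 + 2y3 + y4 >= 3
    y2 + 4y3 + 2y4 >= 3
    y1, y2, y3, y4 >= 0

Solving the primal: x* = (10, 0).
  primal value c^T x* = 30.
Solving the dual: y* = (1.5, 0, 0.75, 0).
  dual value b^T y* = 30.
Strong duality: c^T x* = b^T y*. Confirmed.

30


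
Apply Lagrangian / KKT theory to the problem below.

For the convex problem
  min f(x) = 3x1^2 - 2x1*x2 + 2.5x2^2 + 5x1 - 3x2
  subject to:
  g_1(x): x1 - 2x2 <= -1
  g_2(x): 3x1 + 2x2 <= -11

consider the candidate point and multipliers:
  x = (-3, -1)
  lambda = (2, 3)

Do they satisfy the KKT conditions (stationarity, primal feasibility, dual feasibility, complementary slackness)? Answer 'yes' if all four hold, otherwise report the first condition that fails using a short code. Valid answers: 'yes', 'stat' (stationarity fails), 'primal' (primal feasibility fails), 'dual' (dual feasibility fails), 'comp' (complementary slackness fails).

Gradient of f: grad f(x) = Q x + c = (-11, -2)
Constraint values g_i(x) = a_i^T x - b_i:
  g_1((-3, -1)) = 0
  g_2((-3, -1)) = 0
Stationarity residual: grad f(x) + sum_i lambda_i a_i = (0, 0)
  -> stationarity OK
Primal feasibility (all g_i <= 0): OK
Dual feasibility (all lambda_i >= 0): OK
Complementary slackness (lambda_i * g_i(x) = 0 for all i): OK

Verdict: yes, KKT holds.

yes


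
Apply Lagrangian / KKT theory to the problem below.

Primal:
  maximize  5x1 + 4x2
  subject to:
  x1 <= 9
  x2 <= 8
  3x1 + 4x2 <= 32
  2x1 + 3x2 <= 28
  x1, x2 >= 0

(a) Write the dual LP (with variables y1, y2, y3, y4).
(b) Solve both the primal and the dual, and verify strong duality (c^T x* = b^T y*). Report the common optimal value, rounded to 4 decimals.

The standard primal-dual pair for 'max c^T x s.t. A x <= b, x >= 0' is:
  Dual:  min b^T y  s.t.  A^T y >= c,  y >= 0.

So the dual LP is:
  minimize  9y1 + 8y2 + 32y3 + 28y4
  subject to:
    y1 + 3y3 + 2y4 >= 5
    y2 + 4y3 + 3y4 >= 4
    y1, y2, y3, y4 >= 0

Solving the primal: x* = (9, 1.25).
  primal value c^T x* = 50.
Solving the dual: y* = (2, 0, 1, 0).
  dual value b^T y* = 50.
Strong duality: c^T x* = b^T y*. Confirmed.

50


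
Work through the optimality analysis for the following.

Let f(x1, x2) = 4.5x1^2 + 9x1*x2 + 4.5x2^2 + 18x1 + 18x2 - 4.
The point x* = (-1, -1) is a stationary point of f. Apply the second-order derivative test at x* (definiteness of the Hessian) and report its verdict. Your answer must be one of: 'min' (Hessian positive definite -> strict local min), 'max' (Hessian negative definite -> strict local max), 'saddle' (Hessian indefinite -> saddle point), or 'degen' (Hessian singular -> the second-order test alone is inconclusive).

Compute the Hessian H = grad^2 f:
  H = [[9, 9], [9, 9]]
Verify stationarity: grad f(x*) = H x* + g = (0, 0).
Eigenvalues of H: 0, 18.
H has a zero eigenvalue (singular; positive semidefinite but not definite), so H is neither positive definite, negative definite, nor indefinite. The second-order test alone is inconclusive -> degen.
(Indeed, f is constant along the null direction of H through x*, so x* is not a strict local extremum.)

degen


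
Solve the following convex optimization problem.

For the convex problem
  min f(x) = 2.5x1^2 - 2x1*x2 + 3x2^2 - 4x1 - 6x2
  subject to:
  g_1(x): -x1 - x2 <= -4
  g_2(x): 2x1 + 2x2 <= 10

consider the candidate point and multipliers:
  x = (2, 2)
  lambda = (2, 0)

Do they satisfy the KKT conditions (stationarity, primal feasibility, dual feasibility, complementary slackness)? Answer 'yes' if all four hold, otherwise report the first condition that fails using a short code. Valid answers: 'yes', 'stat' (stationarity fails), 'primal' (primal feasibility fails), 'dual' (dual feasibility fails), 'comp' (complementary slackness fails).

Gradient of f: grad f(x) = Q x + c = (2, 2)
Constraint values g_i(x) = a_i^T x - b_i:
  g_1((2, 2)) = 0
  g_2((2, 2)) = -2
Stationarity residual: grad f(x) + sum_i lambda_i a_i = (0, 0)
  -> stationarity OK
Primal feasibility (all g_i <= 0): OK
Dual feasibility (all lambda_i >= 0): OK
Complementary slackness (lambda_i * g_i(x) = 0 for all i): OK

Verdict: yes, KKT holds.

yes


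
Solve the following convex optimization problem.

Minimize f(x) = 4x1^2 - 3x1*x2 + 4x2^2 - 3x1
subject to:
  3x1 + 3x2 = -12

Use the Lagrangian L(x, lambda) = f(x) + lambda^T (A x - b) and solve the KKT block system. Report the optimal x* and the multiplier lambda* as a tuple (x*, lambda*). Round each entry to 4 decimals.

Form the Lagrangian:
  L(x, lambda) = (1/2) x^T Q x + c^T x + lambda^T (A x - b)
Stationarity (grad_x L = 0): Q x + c + A^T lambda = 0.
Primal feasibility: A x = b.

This gives the KKT block system:
  [ Q   A^T ] [ x     ]   [-c ]
  [ A    0  ] [ lambda ] = [ b ]

Solving the linear system:
  x*      = (-1.8636, -2.1364)
  lambda* = (3.8333)
  f(x*)   = 25.7955

x* = (-1.8636, -2.1364), lambda* = (3.8333)


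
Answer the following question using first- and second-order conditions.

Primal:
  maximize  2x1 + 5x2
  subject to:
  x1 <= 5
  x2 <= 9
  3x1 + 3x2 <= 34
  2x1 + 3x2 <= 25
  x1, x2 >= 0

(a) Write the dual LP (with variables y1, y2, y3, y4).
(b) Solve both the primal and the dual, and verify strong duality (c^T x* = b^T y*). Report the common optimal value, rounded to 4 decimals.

The standard primal-dual pair for 'max c^T x s.t. A x <= b, x >= 0' is:
  Dual:  min b^T y  s.t.  A^T y >= c,  y >= 0.

So the dual LP is:
  minimize  5y1 + 9y2 + 34y3 + 25y4
  subject to:
    y1 + 3y3 + 2y4 >= 2
    y2 + 3y3 + 3y4 >= 5
    y1, y2, y3, y4 >= 0

Solving the primal: x* = (0, 8.3333).
  primal value c^T x* = 41.6667.
Solving the dual: y* = (0, 0, 0, 1.6667).
  dual value b^T y* = 41.6667.
Strong duality: c^T x* = b^T y*. Confirmed.

41.6667


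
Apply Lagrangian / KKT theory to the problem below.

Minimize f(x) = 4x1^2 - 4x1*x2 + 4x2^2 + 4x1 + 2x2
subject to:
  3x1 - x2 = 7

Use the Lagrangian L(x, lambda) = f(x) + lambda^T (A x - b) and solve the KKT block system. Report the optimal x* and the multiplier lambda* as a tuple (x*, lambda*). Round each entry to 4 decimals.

Form the Lagrangian:
  L(x, lambda) = (1/2) x^T Q x + c^T x + lambda^T (A x - b)
Stationarity (grad_x L = 0): Q x + c + A^T lambda = 0.
Primal feasibility: A x = b.

This gives the KKT block system:
  [ Q   A^T ] [ x     ]   [-c ]
  [ A    0  ] [ lambda ] = [ b ]

Solving the linear system:
  x*      = (2.3214, -0.0357)
  lambda* = (-7.5714)
  f(x*)   = 31.1071

x* = (2.3214, -0.0357), lambda* = (-7.5714)


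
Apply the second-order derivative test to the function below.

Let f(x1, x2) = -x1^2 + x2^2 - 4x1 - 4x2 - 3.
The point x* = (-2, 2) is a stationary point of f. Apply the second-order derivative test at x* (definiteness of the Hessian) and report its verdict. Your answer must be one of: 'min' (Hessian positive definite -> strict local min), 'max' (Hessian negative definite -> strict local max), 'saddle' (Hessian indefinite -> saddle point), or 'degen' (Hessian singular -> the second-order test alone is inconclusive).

Compute the Hessian H = grad^2 f:
  H = [[-2, 0], [0, 2]]
Verify stationarity: grad f(x*) = H x* + g = (0, 0).
Eigenvalues of H: -2, 2.
Eigenvalues have mixed signs, so H is indefinite -> x* is a saddle point.

saddle


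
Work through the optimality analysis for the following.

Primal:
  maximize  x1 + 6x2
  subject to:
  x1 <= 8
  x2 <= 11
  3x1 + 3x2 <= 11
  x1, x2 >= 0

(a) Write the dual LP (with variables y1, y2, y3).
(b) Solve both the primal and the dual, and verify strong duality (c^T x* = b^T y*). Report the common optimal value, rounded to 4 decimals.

The standard primal-dual pair for 'max c^T x s.t. A x <= b, x >= 0' is:
  Dual:  min b^T y  s.t.  A^T y >= c,  y >= 0.

So the dual LP is:
  minimize  8y1 + 11y2 + 11y3
  subject to:
    y1 + 3y3 >= 1
    y2 + 3y3 >= 6
    y1, y2, y3 >= 0

Solving the primal: x* = (0, 3.6667).
  primal value c^T x* = 22.
Solving the dual: y* = (0, 0, 2).
  dual value b^T y* = 22.
Strong duality: c^T x* = b^T y*. Confirmed.

22


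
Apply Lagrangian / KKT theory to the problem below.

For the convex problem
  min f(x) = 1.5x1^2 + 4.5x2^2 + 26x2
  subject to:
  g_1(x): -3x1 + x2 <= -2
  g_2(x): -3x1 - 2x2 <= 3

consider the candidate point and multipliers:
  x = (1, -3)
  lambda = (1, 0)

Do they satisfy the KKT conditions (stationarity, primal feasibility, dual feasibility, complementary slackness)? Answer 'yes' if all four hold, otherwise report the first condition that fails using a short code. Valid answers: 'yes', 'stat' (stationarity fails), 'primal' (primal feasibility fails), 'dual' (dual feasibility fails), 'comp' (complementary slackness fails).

Gradient of f: grad f(x) = Q x + c = (3, -1)
Constraint values g_i(x) = a_i^T x - b_i:
  g_1((1, -3)) = -4
  g_2((1, -3)) = 0
Stationarity residual: grad f(x) + sum_i lambda_i a_i = (0, 0)
  -> stationarity OK
Primal feasibility (all g_i <= 0): OK
Dual feasibility (all lambda_i >= 0): OK
Complementary slackness (lambda_i * g_i(x) = 0 for all i): FAILS

Verdict: the first failing condition is complementary_slackness -> comp.

comp


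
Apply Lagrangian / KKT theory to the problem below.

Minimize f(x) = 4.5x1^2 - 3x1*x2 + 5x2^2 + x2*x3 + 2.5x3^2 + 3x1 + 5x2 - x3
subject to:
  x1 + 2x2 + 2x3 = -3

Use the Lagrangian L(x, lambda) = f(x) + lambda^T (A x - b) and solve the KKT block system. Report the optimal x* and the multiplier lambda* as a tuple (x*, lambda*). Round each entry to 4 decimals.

Form the Lagrangian:
  L(x, lambda) = (1/2) x^T Q x + c^T x + lambda^T (A x - b)
Stationarity (grad_x L = 0): Q x + c + A^T lambda = 0.
Primal feasibility: A x = b.

This gives the KKT block system:
  [ Q   A^T ] [ x     ]   [-c ]
  [ A    0  ] [ lambda ] = [ b ]

Solving the linear system:
  x*      = (-0.8034, -0.9849, -0.1134)
  lambda* = (1.276)
  f(x*)   = -1.6966

x* = (-0.8034, -0.9849, -0.1134), lambda* = (1.276)


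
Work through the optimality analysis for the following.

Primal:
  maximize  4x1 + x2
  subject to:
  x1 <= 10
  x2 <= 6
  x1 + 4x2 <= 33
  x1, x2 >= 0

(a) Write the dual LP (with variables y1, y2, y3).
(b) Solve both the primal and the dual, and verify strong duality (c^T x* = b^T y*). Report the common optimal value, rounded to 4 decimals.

The standard primal-dual pair for 'max c^T x s.t. A x <= b, x >= 0' is:
  Dual:  min b^T y  s.t.  A^T y >= c,  y >= 0.

So the dual LP is:
  minimize  10y1 + 6y2 + 33y3
  subject to:
    y1 + y3 >= 4
    y2 + 4y3 >= 1
    y1, y2, y3 >= 0

Solving the primal: x* = (10, 5.75).
  primal value c^T x* = 45.75.
Solving the dual: y* = (3.75, 0, 0.25).
  dual value b^T y* = 45.75.
Strong duality: c^T x* = b^T y*. Confirmed.

45.75


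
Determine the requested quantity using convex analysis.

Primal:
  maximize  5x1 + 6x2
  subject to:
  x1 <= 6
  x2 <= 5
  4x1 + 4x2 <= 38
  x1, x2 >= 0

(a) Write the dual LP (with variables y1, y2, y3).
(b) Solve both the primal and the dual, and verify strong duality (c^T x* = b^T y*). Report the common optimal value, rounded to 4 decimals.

The standard primal-dual pair for 'max c^T x s.t. A x <= b, x >= 0' is:
  Dual:  min b^T y  s.t.  A^T y >= c,  y >= 0.

So the dual LP is:
  minimize  6y1 + 5y2 + 38y3
  subject to:
    y1 + 4y3 >= 5
    y2 + 4y3 >= 6
    y1, y2, y3 >= 0

Solving the primal: x* = (4.5, 5).
  primal value c^T x* = 52.5.
Solving the dual: y* = (0, 1, 1.25).
  dual value b^T y* = 52.5.
Strong duality: c^T x* = b^T y*. Confirmed.

52.5


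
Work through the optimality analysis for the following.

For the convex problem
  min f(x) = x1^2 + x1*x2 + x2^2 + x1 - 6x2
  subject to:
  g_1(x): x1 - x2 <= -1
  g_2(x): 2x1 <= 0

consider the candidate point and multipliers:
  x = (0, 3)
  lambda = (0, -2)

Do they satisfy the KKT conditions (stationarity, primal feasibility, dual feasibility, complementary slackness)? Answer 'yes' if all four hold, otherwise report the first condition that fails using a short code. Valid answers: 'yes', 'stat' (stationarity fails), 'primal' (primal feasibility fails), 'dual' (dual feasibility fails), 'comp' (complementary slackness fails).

Gradient of f: grad f(x) = Q x + c = (4, 0)
Constraint values g_i(x) = a_i^T x - b_i:
  g_1((0, 3)) = -2
  g_2((0, 3)) = 0
Stationarity residual: grad f(x) + sum_i lambda_i a_i = (0, 0)
  -> stationarity OK
Primal feasibility (all g_i <= 0): OK
Dual feasibility (all lambda_i >= 0): FAILS
Complementary slackness (lambda_i * g_i(x) = 0 for all i): OK

Verdict: the first failing condition is dual_feasibility -> dual.

dual


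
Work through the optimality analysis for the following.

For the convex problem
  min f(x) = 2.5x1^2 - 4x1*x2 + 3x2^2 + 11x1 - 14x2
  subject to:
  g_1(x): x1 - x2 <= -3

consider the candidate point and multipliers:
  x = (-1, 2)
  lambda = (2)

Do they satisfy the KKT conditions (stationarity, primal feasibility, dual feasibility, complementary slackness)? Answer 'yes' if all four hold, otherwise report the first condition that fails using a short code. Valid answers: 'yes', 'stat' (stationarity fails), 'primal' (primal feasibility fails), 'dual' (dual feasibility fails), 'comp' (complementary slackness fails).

Gradient of f: grad f(x) = Q x + c = (-2, 2)
Constraint values g_i(x) = a_i^T x - b_i:
  g_1((-1, 2)) = 0
Stationarity residual: grad f(x) + sum_i lambda_i a_i = (0, 0)
  -> stationarity OK
Primal feasibility (all g_i <= 0): OK
Dual feasibility (all lambda_i >= 0): OK
Complementary slackness (lambda_i * g_i(x) = 0 for all i): OK

Verdict: yes, KKT holds.

yes


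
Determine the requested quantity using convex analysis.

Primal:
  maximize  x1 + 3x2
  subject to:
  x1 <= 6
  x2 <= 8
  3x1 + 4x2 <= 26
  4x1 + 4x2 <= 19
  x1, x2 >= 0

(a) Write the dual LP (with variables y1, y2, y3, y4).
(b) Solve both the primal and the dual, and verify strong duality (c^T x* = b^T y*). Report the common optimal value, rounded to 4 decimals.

The standard primal-dual pair for 'max c^T x s.t. A x <= b, x >= 0' is:
  Dual:  min b^T y  s.t.  A^T y >= c,  y >= 0.

So the dual LP is:
  minimize  6y1 + 8y2 + 26y3 + 19y4
  subject to:
    y1 + 3y3 + 4y4 >= 1
    y2 + 4y3 + 4y4 >= 3
    y1, y2, y3, y4 >= 0

Solving the primal: x* = (0, 4.75).
  primal value c^T x* = 14.25.
Solving the dual: y* = (0, 0, 0, 0.75).
  dual value b^T y* = 14.25.
Strong duality: c^T x* = b^T y*. Confirmed.

14.25


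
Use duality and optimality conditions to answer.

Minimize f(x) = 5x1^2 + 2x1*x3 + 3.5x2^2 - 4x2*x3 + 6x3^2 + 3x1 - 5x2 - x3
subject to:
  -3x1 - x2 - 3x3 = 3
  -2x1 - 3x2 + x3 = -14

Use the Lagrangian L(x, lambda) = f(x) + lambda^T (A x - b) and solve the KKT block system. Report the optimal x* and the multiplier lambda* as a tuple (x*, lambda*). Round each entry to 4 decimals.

Form the Lagrangian:
  L(x, lambda) = (1/2) x^T Q x + c^T x + lambda^T (A x - b)
Stationarity (grad_x L = 0): Q x + c + A^T lambda = 0.
Primal feasibility: A x = b.

This gives the KKT block system:
  [ Q   A^T ] [ x     ]   [-c ]
  [ A    0  ] [ lambda ] = [ b ]

Solving the linear system:
  x*      = (-0.0722, 3.965, -2.2495)
  lambda* = (-10.0241, 13.9256)
  f(x*)   = 103.6193

x* = (-0.0722, 3.965, -2.2495), lambda* = (-10.0241, 13.9256)


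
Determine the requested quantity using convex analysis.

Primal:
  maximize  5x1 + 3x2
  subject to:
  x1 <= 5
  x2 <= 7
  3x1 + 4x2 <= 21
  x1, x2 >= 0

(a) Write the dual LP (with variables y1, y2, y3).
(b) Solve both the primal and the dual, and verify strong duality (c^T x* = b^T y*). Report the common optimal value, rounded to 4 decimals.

The standard primal-dual pair for 'max c^T x s.t. A x <= b, x >= 0' is:
  Dual:  min b^T y  s.t.  A^T y >= c,  y >= 0.

So the dual LP is:
  minimize  5y1 + 7y2 + 21y3
  subject to:
    y1 + 3y3 >= 5
    y2 + 4y3 >= 3
    y1, y2, y3 >= 0

Solving the primal: x* = (5, 1.5).
  primal value c^T x* = 29.5.
Solving the dual: y* = (2.75, 0, 0.75).
  dual value b^T y* = 29.5.
Strong duality: c^T x* = b^T y*. Confirmed.

29.5


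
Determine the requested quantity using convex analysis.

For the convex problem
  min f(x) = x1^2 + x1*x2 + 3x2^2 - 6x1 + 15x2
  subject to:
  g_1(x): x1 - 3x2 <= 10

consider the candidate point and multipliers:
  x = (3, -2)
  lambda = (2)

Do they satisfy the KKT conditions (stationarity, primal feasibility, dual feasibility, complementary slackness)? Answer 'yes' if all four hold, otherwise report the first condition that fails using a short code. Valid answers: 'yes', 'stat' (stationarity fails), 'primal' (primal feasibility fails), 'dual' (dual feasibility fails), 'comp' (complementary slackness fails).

Gradient of f: grad f(x) = Q x + c = (-2, 6)
Constraint values g_i(x) = a_i^T x - b_i:
  g_1((3, -2)) = -1
Stationarity residual: grad f(x) + sum_i lambda_i a_i = (0, 0)
  -> stationarity OK
Primal feasibility (all g_i <= 0): OK
Dual feasibility (all lambda_i >= 0): OK
Complementary slackness (lambda_i * g_i(x) = 0 for all i): FAILS

Verdict: the first failing condition is complementary_slackness -> comp.

comp


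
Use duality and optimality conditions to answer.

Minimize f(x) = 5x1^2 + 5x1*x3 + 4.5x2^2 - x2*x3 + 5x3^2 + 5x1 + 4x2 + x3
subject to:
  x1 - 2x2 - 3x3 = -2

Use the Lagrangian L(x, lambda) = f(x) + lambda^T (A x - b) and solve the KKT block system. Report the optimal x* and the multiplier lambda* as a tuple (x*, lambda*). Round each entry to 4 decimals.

Form the Lagrangian:
  L(x, lambda) = (1/2) x^T Q x + c^T x + lambda^T (A x - b)
Stationarity (grad_x L = 0): Q x + c + A^T lambda = 0.
Primal feasibility: A x = b.

This gives the KKT block system:
  [ Q   A^T ] [ x     ]   [-c ]
  [ A    0  ] [ lambda ] = [ b ]

Solving the linear system:
  x*      = (-0.8415, -0.215, 0.5295)
  lambda* = (0.7676)
  f(x*)   = -1.5016

x* = (-0.8415, -0.215, 0.5295), lambda* = (0.7676)


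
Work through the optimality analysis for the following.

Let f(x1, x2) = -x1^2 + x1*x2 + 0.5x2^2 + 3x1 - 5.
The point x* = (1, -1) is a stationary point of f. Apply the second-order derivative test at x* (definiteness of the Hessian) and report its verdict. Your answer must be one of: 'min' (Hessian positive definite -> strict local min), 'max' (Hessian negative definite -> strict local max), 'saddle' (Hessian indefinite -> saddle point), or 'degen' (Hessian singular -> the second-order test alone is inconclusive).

Compute the Hessian H = grad^2 f:
  H = [[-2, 1], [1, 1]]
Verify stationarity: grad f(x*) = H x* + g = (0, 0).
Eigenvalues of H: -2.3028, 1.3028.
Eigenvalues have mixed signs, so H is indefinite -> x* is a saddle point.

saddle


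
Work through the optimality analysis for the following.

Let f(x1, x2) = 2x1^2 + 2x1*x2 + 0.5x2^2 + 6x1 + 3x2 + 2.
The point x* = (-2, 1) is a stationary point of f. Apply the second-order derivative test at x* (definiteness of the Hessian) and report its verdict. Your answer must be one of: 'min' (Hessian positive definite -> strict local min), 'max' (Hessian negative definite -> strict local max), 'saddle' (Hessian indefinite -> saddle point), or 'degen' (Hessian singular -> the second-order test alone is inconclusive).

Compute the Hessian H = grad^2 f:
  H = [[4, 2], [2, 1]]
Verify stationarity: grad f(x*) = H x* + g = (0, 0).
Eigenvalues of H: 0, 5.
H has a zero eigenvalue (singular; positive semidefinite but not definite), so H is neither positive definite, negative definite, nor indefinite. The second-order test alone is inconclusive -> degen.
(Indeed, f is constant along the null direction of H through x*, so x* is not a strict local extremum.)

degen


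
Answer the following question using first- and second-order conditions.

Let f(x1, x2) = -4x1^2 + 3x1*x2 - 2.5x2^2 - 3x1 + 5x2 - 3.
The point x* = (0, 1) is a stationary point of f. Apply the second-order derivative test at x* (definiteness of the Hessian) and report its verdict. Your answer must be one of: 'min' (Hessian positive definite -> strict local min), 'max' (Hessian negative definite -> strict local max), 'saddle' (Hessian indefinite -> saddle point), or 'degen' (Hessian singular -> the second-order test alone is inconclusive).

Compute the Hessian H = grad^2 f:
  H = [[-8, 3], [3, -5]]
Verify stationarity: grad f(x*) = H x* + g = (0, 0).
Eigenvalues of H: -9.8541, -3.1459.
Both eigenvalues < 0, so H is negative definite -> x* is a strict local max.

max


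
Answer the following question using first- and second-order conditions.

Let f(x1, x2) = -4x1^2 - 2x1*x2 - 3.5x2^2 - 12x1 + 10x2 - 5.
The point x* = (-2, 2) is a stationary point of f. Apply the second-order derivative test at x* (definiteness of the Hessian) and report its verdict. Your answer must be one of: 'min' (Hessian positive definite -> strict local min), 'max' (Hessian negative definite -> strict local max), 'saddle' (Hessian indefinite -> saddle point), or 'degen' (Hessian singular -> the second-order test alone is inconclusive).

Compute the Hessian H = grad^2 f:
  H = [[-8, -2], [-2, -7]]
Verify stationarity: grad f(x*) = H x* + g = (0, 0).
Eigenvalues of H: -9.5616, -5.4384.
Both eigenvalues < 0, so H is negative definite -> x* is a strict local max.

max


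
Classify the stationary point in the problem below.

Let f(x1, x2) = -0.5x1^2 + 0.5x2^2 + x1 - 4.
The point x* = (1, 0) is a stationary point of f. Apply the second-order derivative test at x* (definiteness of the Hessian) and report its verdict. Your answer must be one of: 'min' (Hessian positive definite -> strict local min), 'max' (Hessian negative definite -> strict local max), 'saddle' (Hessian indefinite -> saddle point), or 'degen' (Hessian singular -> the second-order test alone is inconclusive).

Compute the Hessian H = grad^2 f:
  H = [[-1, 0], [0, 1]]
Verify stationarity: grad f(x*) = H x* + g = (0, 0).
Eigenvalues of H: -1, 1.
Eigenvalues have mixed signs, so H is indefinite -> x* is a saddle point.

saddle


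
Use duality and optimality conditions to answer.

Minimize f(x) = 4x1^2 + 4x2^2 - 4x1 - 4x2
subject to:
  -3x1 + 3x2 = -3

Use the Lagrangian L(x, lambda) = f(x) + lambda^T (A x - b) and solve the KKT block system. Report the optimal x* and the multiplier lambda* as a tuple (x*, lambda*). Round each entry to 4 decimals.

Form the Lagrangian:
  L(x, lambda) = (1/2) x^T Q x + c^T x + lambda^T (A x - b)
Stationarity (grad_x L = 0): Q x + c + A^T lambda = 0.
Primal feasibility: A x = b.

This gives the KKT block system:
  [ Q   A^T ] [ x     ]   [-c ]
  [ A    0  ] [ lambda ] = [ b ]

Solving the linear system:
  x*      = (1, 0)
  lambda* = (1.3333)
  f(x*)   = 0

x* = (1, 0), lambda* = (1.3333)


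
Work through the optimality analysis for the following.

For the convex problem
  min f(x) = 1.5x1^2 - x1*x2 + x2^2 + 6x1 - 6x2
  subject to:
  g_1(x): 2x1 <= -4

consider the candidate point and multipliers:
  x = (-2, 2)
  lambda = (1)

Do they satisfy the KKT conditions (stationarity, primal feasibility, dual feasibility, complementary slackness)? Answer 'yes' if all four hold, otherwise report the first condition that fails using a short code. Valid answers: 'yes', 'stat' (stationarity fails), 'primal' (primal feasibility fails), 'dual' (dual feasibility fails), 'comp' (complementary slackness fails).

Gradient of f: grad f(x) = Q x + c = (-2, 0)
Constraint values g_i(x) = a_i^T x - b_i:
  g_1((-2, 2)) = 0
Stationarity residual: grad f(x) + sum_i lambda_i a_i = (0, 0)
  -> stationarity OK
Primal feasibility (all g_i <= 0): OK
Dual feasibility (all lambda_i >= 0): OK
Complementary slackness (lambda_i * g_i(x) = 0 for all i): OK

Verdict: yes, KKT holds.

yes


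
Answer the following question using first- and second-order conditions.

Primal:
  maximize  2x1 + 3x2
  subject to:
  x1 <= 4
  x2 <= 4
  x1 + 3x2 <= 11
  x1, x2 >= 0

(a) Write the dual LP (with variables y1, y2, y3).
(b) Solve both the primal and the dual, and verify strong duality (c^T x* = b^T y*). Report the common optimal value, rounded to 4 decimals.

The standard primal-dual pair for 'max c^T x s.t. A x <= b, x >= 0' is:
  Dual:  min b^T y  s.t.  A^T y >= c,  y >= 0.

So the dual LP is:
  minimize  4y1 + 4y2 + 11y3
  subject to:
    y1 + y3 >= 2
    y2 + 3y3 >= 3
    y1, y2, y3 >= 0

Solving the primal: x* = (4, 2.3333).
  primal value c^T x* = 15.
Solving the dual: y* = (1, 0, 1).
  dual value b^T y* = 15.
Strong duality: c^T x* = b^T y*. Confirmed.

15


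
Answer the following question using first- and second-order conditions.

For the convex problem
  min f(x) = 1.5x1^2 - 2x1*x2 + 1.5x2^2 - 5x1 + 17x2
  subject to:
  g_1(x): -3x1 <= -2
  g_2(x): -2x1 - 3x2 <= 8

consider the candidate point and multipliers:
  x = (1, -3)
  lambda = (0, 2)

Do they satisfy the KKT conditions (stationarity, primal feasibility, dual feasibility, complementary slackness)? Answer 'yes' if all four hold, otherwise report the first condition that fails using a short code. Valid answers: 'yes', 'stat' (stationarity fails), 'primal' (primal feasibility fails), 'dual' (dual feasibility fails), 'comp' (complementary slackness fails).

Gradient of f: grad f(x) = Q x + c = (4, 6)
Constraint values g_i(x) = a_i^T x - b_i:
  g_1((1, -3)) = -1
  g_2((1, -3)) = -1
Stationarity residual: grad f(x) + sum_i lambda_i a_i = (0, 0)
  -> stationarity OK
Primal feasibility (all g_i <= 0): OK
Dual feasibility (all lambda_i >= 0): OK
Complementary slackness (lambda_i * g_i(x) = 0 for all i): FAILS

Verdict: the first failing condition is complementary_slackness -> comp.

comp


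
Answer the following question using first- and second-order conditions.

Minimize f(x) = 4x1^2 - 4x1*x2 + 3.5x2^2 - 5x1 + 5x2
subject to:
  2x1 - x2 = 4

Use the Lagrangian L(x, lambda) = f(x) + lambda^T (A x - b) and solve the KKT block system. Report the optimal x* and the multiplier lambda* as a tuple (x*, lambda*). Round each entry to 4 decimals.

Form the Lagrangian:
  L(x, lambda) = (1/2) x^T Q x + c^T x + lambda^T (A x - b)
Stationarity (grad_x L = 0): Q x + c + A^T lambda = 0.
Primal feasibility: A x = b.

This gives the KKT block system:
  [ Q   A^T ] [ x     ]   [-c ]
  [ A    0  ] [ lambda ] = [ b ]

Solving the linear system:
  x*      = (1.75, -0.5)
  lambda* = (-5.5)
  f(x*)   = 5.375

x* = (1.75, -0.5), lambda* = (-5.5)


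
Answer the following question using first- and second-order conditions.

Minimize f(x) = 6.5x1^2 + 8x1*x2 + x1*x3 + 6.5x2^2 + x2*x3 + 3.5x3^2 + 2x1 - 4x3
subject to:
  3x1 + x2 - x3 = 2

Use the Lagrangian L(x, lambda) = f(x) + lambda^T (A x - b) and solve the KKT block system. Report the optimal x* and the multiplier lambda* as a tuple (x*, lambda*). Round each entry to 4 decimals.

Form the Lagrangian:
  L(x, lambda) = (1/2) x^T Q x + c^T x + lambda^T (A x - b)
Stationarity (grad_x L = 0): Q x + c + A^T lambda = 0.
Primal feasibility: A x = b.

This gives the KKT block system:
  [ Q   A^T ] [ x     ]   [-c ]
  [ A    0  ] [ lambda ] = [ b ]

Solving the linear system:
  x*      = (0.7385, -0.1986, 0.0168)
  lambda* = (-3.3427)
  f(x*)   = 4.0476

x* = (0.7385, -0.1986, 0.0168), lambda* = (-3.3427)


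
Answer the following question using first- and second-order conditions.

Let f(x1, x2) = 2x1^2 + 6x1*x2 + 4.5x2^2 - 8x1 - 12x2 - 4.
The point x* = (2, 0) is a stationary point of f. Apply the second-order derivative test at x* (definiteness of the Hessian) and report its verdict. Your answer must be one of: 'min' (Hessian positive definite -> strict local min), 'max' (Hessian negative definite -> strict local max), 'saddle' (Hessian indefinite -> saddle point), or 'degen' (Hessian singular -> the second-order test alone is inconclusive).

Compute the Hessian H = grad^2 f:
  H = [[4, 6], [6, 9]]
Verify stationarity: grad f(x*) = H x* + g = (0, 0).
Eigenvalues of H: 0, 13.
H has a zero eigenvalue (singular; positive semidefinite but not definite), so H is neither positive definite, negative definite, nor indefinite. The second-order test alone is inconclusive -> degen.
(Indeed, f is constant along the null direction of H through x*, so x* is not a strict local extremum.)

degen


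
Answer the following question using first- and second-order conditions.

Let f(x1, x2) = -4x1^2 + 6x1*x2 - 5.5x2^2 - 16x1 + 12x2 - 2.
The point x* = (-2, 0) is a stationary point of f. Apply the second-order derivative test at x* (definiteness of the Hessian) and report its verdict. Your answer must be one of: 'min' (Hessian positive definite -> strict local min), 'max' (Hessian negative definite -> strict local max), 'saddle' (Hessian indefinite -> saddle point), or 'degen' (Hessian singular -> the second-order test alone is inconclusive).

Compute the Hessian H = grad^2 f:
  H = [[-8, 6], [6, -11]]
Verify stationarity: grad f(x*) = H x* + g = (0, 0).
Eigenvalues of H: -15.6847, -3.3153.
Both eigenvalues < 0, so H is negative definite -> x* is a strict local max.

max


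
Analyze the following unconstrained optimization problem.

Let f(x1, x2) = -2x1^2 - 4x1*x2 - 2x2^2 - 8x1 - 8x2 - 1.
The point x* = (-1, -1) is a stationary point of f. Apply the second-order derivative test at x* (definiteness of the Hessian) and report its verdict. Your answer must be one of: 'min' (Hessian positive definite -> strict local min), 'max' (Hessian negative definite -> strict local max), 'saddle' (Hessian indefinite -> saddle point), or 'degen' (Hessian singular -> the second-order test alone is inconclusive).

Compute the Hessian H = grad^2 f:
  H = [[-4, -4], [-4, -4]]
Verify stationarity: grad f(x*) = H x* + g = (0, 0).
Eigenvalues of H: -8, 0.
H has a zero eigenvalue (singular; negative semidefinite but not definite), so H is neither positive definite, negative definite, nor indefinite. The second-order test alone is inconclusive -> degen.
(Indeed, f is constant along the null direction of H through x*, so x* is not a strict local extremum.)

degen


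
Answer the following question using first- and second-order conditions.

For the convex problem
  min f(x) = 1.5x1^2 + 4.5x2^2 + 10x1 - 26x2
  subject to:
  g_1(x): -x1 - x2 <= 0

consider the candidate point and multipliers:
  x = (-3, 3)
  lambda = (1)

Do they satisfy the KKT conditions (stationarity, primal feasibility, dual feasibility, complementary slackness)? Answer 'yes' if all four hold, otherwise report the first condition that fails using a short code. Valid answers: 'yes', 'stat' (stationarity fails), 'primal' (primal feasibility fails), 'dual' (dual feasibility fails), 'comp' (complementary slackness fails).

Gradient of f: grad f(x) = Q x + c = (1, 1)
Constraint values g_i(x) = a_i^T x - b_i:
  g_1((-3, 3)) = 0
Stationarity residual: grad f(x) + sum_i lambda_i a_i = (0, 0)
  -> stationarity OK
Primal feasibility (all g_i <= 0): OK
Dual feasibility (all lambda_i >= 0): OK
Complementary slackness (lambda_i * g_i(x) = 0 for all i): OK

Verdict: yes, KKT holds.

yes


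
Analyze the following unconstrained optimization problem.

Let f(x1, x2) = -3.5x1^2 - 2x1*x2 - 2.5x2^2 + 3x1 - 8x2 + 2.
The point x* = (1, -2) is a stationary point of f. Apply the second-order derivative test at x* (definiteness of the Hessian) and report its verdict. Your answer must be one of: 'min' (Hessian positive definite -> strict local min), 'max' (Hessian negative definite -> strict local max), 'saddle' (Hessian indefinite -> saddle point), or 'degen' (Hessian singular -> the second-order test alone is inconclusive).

Compute the Hessian H = grad^2 f:
  H = [[-7, -2], [-2, -5]]
Verify stationarity: grad f(x*) = H x* + g = (0, 0).
Eigenvalues of H: -8.2361, -3.7639.
Both eigenvalues < 0, so H is negative definite -> x* is a strict local max.

max


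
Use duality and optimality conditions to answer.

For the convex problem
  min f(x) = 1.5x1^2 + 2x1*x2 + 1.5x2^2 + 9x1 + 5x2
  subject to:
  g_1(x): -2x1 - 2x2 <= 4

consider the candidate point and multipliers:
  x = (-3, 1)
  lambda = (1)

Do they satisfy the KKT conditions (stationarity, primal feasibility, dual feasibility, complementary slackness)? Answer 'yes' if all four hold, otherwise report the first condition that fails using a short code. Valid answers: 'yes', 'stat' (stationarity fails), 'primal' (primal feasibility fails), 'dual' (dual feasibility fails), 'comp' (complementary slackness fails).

Gradient of f: grad f(x) = Q x + c = (2, 2)
Constraint values g_i(x) = a_i^T x - b_i:
  g_1((-3, 1)) = 0
Stationarity residual: grad f(x) + sum_i lambda_i a_i = (0, 0)
  -> stationarity OK
Primal feasibility (all g_i <= 0): OK
Dual feasibility (all lambda_i >= 0): OK
Complementary slackness (lambda_i * g_i(x) = 0 for all i): OK

Verdict: yes, KKT holds.

yes


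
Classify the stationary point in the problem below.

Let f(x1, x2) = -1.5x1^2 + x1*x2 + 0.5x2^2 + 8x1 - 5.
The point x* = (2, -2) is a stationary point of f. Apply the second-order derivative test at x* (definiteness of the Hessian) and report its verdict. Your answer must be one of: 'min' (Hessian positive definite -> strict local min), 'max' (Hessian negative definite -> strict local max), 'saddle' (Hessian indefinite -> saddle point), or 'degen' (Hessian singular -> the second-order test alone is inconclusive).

Compute the Hessian H = grad^2 f:
  H = [[-3, 1], [1, 1]]
Verify stationarity: grad f(x*) = H x* + g = (0, 0).
Eigenvalues of H: -3.2361, 1.2361.
Eigenvalues have mixed signs, so H is indefinite -> x* is a saddle point.

saddle


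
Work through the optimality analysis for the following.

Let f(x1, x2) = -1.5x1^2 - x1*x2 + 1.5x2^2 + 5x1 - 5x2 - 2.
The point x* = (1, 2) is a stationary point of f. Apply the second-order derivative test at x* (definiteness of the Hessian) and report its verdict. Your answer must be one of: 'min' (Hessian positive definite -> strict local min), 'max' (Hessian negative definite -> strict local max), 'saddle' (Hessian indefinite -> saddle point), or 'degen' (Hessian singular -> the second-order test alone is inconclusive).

Compute the Hessian H = grad^2 f:
  H = [[-3, -1], [-1, 3]]
Verify stationarity: grad f(x*) = H x* + g = (0, 0).
Eigenvalues of H: -3.1623, 3.1623.
Eigenvalues have mixed signs, so H is indefinite -> x* is a saddle point.

saddle


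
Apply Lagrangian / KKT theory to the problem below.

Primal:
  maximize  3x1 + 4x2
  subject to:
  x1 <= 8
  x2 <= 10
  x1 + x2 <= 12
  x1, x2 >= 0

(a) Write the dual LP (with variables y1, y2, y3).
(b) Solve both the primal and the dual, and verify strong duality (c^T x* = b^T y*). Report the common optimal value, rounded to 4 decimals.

The standard primal-dual pair for 'max c^T x s.t. A x <= b, x >= 0' is:
  Dual:  min b^T y  s.t.  A^T y >= c,  y >= 0.

So the dual LP is:
  minimize  8y1 + 10y2 + 12y3
  subject to:
    y1 + y3 >= 3
    y2 + y3 >= 4
    y1, y2, y3 >= 0

Solving the primal: x* = (2, 10).
  primal value c^T x* = 46.
Solving the dual: y* = (0, 1, 3).
  dual value b^T y* = 46.
Strong duality: c^T x* = b^T y*. Confirmed.

46


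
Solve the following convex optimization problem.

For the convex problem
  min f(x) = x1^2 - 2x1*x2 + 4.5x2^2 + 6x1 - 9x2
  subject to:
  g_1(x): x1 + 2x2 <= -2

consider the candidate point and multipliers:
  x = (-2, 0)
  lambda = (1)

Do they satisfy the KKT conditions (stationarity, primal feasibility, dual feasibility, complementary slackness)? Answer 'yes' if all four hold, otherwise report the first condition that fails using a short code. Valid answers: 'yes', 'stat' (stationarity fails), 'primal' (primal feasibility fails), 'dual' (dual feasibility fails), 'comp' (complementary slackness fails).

Gradient of f: grad f(x) = Q x + c = (2, -5)
Constraint values g_i(x) = a_i^T x - b_i:
  g_1((-2, 0)) = 0
Stationarity residual: grad f(x) + sum_i lambda_i a_i = (3, -3)
  -> stationarity FAILS
Primal feasibility (all g_i <= 0): OK
Dual feasibility (all lambda_i >= 0): OK
Complementary slackness (lambda_i * g_i(x) = 0 for all i): OK

Verdict: the first failing condition is stationarity -> stat.

stat


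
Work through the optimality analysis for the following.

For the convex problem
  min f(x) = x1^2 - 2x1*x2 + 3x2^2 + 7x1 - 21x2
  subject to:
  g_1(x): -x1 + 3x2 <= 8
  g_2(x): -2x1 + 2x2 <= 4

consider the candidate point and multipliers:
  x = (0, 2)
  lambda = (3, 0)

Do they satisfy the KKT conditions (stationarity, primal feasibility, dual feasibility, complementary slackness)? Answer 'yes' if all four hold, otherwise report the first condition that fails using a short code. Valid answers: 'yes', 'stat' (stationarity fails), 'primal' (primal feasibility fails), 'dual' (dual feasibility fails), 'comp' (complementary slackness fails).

Gradient of f: grad f(x) = Q x + c = (3, -9)
Constraint values g_i(x) = a_i^T x - b_i:
  g_1((0, 2)) = -2
  g_2((0, 2)) = 0
Stationarity residual: grad f(x) + sum_i lambda_i a_i = (0, 0)
  -> stationarity OK
Primal feasibility (all g_i <= 0): OK
Dual feasibility (all lambda_i >= 0): OK
Complementary slackness (lambda_i * g_i(x) = 0 for all i): FAILS

Verdict: the first failing condition is complementary_slackness -> comp.

comp


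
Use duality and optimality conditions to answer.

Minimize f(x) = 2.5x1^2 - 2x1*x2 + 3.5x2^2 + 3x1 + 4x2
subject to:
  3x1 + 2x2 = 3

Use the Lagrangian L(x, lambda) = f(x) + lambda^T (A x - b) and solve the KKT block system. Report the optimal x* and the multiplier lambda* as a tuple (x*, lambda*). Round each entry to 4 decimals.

Form the Lagrangian:
  L(x, lambda) = (1/2) x^T Q x + c^T x + lambda^T (A x - b)
Stationarity (grad_x L = 0): Q x + c + A^T lambda = 0.
Primal feasibility: A x = b.

This gives the KKT block system:
  [ Q   A^T ] [ x     ]   [-c ]
  [ A    0  ] [ lambda ] = [ b ]

Solving the linear system:
  x*      = (0.8131, 0.2804)
  lambda* = (-2.1682)
  f(x*)   = 5.0327

x* = (0.8131, 0.2804), lambda* = (-2.1682)


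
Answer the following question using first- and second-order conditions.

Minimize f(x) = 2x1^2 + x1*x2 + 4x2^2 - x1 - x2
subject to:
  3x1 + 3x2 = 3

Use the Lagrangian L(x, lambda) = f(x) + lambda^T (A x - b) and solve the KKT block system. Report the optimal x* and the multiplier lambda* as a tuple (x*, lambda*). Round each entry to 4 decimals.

Form the Lagrangian:
  L(x, lambda) = (1/2) x^T Q x + c^T x + lambda^T (A x - b)
Stationarity (grad_x L = 0): Q x + c + A^T lambda = 0.
Primal feasibility: A x = b.

This gives the KKT block system:
  [ Q   A^T ] [ x     ]   [-c ]
  [ A    0  ] [ lambda ] = [ b ]

Solving the linear system:
  x*      = (0.7, 0.3)
  lambda* = (-0.7)
  f(x*)   = 0.55

x* = (0.7, 0.3), lambda* = (-0.7)


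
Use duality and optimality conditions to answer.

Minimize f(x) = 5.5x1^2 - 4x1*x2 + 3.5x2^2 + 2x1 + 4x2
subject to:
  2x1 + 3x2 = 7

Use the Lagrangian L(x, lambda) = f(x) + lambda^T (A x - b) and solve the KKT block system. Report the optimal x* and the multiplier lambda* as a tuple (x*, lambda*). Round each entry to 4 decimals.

Form the Lagrangian:
  L(x, lambda) = (1/2) x^T Q x + c^T x + lambda^T (A x - b)
Stationarity (grad_x L = 0): Q x + c + A^T lambda = 0.
Primal feasibility: A x = b.

This gives the KKT block system:
  [ Q   A^T ] [ x     ]   [-c ]
  [ A    0  ] [ lambda ] = [ b ]

Solving the linear system:
  x*      = (1.0743, 1.6171)
  lambda* = (-3.6743)
  f(x*)   = 17.1686

x* = (1.0743, 1.6171), lambda* = (-3.6743)


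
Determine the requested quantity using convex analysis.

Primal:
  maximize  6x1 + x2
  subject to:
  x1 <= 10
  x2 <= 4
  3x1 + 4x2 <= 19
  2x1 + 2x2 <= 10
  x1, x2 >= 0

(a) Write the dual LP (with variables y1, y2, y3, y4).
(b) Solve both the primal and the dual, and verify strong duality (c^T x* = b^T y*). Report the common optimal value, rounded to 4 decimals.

The standard primal-dual pair for 'max c^T x s.t. A x <= b, x >= 0' is:
  Dual:  min b^T y  s.t.  A^T y >= c,  y >= 0.

So the dual LP is:
  minimize  10y1 + 4y2 + 19y3 + 10y4
  subject to:
    y1 + 3y3 + 2y4 >= 6
    y2 + 4y3 + 2y4 >= 1
    y1, y2, y3, y4 >= 0

Solving the primal: x* = (5, 0).
  primal value c^T x* = 30.
Solving the dual: y* = (0, 0, 0, 3).
  dual value b^T y* = 30.
Strong duality: c^T x* = b^T y*. Confirmed.

30
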